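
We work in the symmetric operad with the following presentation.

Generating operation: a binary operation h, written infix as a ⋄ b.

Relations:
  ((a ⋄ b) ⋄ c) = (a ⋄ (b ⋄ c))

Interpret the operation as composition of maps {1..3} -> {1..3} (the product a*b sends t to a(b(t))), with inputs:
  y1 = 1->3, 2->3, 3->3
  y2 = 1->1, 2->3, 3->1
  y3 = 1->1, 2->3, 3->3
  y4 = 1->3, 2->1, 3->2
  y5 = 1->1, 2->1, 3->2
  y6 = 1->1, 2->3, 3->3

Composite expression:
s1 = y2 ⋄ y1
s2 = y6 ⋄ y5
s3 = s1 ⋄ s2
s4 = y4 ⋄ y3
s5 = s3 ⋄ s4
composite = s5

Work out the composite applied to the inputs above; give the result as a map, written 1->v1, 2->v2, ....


(y2 ⋄ y1) = 1->1, 2->1, 3->1
(y6 ⋄ y5) = 1->1, 2->1, 3->3
((y2 ⋄ y1) ⋄ (y6 ⋄ y5)) = 1->1, 2->1, 3->1
(y4 ⋄ y3) = 1->3, 2->2, 3->2
(((y2 ⋄ y1) ⋄ (y6 ⋄ y5)) ⋄ (y4 ⋄ y3)) = 1->1, 2->1, 3->1

1->1, 2->1, 3->1


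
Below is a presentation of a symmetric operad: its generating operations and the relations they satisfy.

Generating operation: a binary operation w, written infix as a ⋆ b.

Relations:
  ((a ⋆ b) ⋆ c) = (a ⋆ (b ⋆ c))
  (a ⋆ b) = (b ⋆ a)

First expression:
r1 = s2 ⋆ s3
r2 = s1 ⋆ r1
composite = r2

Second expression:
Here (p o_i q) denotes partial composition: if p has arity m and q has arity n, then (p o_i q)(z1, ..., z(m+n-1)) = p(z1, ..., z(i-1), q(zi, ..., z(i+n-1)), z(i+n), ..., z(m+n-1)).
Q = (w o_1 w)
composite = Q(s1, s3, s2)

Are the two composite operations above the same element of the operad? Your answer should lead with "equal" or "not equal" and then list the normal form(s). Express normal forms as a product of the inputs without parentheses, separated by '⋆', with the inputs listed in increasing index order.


equal — both sides give s1 ⋆ s2 ⋆ s3

Normal form of the first expression: s1 ⋆ s2 ⋆ s3
Normal form of the second expression: s1 ⋆ s2 ⋆ s3
Both agree, so they are equal.


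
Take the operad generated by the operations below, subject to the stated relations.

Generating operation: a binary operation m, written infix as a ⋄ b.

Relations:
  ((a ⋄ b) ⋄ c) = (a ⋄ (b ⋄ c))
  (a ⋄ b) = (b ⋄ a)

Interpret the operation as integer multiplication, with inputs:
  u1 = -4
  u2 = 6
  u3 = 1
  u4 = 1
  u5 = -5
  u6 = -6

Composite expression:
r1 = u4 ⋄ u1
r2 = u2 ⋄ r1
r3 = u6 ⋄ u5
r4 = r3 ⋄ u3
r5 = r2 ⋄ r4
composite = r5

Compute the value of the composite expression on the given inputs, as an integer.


(u4 ⋄ u1) = -4
(u2 ⋄ (u4 ⋄ u1)) = -24
(u6 ⋄ u5) = 30
((u6 ⋄ u5) ⋄ u3) = 30
((u2 ⋄ (u4 ⋄ u1)) ⋄ ((u6 ⋄ u5) ⋄ u3)) = -720

-720


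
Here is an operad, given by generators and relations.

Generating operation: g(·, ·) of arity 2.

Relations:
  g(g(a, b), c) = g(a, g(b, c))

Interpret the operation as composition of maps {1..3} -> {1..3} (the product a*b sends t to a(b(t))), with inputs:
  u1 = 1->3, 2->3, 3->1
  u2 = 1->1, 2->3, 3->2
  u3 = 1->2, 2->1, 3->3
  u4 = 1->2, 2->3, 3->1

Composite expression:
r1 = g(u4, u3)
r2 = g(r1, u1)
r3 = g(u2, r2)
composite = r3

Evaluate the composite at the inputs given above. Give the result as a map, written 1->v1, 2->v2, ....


1->1, 2->1, 3->2

g(u4, u3) = 1->3, 2->2, 3->1
g(g(u4, u3), u1) = 1->1, 2->1, 3->3
g(u2, g(g(u4, u3), u1)) = 1->1, 2->1, 3->2


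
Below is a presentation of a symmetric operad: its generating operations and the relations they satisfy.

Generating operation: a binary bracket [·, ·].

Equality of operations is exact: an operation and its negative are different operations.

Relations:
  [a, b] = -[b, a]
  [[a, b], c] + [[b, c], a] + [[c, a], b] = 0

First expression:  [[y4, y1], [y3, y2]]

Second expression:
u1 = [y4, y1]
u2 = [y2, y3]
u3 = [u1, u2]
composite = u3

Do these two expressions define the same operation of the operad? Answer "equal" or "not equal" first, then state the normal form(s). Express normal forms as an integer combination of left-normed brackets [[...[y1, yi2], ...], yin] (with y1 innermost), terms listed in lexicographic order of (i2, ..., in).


not equal; first: [[[y1, y4], y2], y3] - [[[y1, y4], y3], y2]; second: -[[[y1, y4], y2], y3] + [[[y1, y4], y3], y2]

Reducing the first expression gives [[[y1, y4], y2], y3] - [[[y1, y4], y3], y2]
Reducing the second expression gives -[[[y1, y4], y2], y3] + [[[y1, y4], y3], y2]
Distinct normal forms: not equal.


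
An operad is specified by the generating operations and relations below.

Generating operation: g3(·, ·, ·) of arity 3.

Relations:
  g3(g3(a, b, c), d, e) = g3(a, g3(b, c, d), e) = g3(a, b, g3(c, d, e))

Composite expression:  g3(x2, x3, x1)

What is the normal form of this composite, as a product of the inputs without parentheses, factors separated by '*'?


x2 * x3 * x1

Associativity of g3 dissolves the nesting; only the x-input order survives.
g3(x2, x3, x1) collapses to x2 * x3 * x1


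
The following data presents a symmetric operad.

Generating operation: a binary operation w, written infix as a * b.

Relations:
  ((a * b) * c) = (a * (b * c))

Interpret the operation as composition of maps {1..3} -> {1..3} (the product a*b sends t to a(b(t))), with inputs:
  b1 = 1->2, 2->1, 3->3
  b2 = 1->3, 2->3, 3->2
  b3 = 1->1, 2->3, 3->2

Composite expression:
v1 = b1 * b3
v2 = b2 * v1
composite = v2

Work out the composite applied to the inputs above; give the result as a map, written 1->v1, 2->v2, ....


1->3, 2->2, 3->3


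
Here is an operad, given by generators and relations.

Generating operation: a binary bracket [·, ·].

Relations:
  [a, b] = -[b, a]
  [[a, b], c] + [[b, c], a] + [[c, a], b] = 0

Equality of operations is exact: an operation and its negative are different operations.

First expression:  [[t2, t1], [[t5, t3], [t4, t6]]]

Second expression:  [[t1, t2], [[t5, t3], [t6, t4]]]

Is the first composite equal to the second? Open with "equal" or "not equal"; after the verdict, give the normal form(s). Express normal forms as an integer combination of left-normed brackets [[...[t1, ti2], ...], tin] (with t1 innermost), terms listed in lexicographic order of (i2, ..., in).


equal; the common form is [[[[[t1, t2], t3], t5], t4], t6] - [[[[[t1, t2], t3], t5], t6], t4] - [[[[[t1, t2], t4], t6], t3], t5] + [[[[[t1, t2], t4], t6], t5], t3] - [[[[[t1, t2], t5], t3], t4], t6] + [[[[[t1, t2], t5], t3], t6], t4] + [[[[[t1, t2], t6], t4], t3], t5] - [[[[[t1, t2], t6], t4], t5], t3]

Reducing the first expression gives [[[[[t1, t2], t3], t5], t4], t6] - [[[[[t1, t2], t3], t5], t6], t4] - [[[[[t1, t2], t4], t6], t3], t5] + [[[[[t1, t2], t4], t6], t5], t3] - [[[[[t1, t2], t5], t3], t4], t6] + [[[[[t1, t2], t5], t3], t6], t4] + [[[[[t1, t2], t6], t4], t3], t5] - [[[[[t1, t2], t6], t4], t5], t3]
Reducing the second expression gives [[[[[t1, t2], t3], t5], t4], t6] - [[[[[t1, t2], t3], t5], t6], t4] - [[[[[t1, t2], t4], t6], t3], t5] + [[[[[t1, t2], t4], t6], t5], t3] - [[[[[t1, t2], t5], t3], t4], t6] + [[[[[t1, t2], t5], t3], t6], t4] + [[[[[t1, t2], t6], t4], t3], t5] - [[[[[t1, t2], t6], t4], t5], t3]
One common form — equal.


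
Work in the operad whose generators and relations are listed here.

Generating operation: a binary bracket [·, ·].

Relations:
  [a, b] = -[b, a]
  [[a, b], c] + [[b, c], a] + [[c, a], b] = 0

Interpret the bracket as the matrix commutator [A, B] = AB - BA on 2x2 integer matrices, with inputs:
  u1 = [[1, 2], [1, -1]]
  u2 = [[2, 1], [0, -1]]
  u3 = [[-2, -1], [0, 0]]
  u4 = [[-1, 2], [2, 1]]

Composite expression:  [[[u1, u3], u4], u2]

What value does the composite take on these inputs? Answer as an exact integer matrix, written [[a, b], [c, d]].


[u1, u3] = [[1, 2], [-2, -1]]
[[u1, u3], u4] = [[8, 8], [0, -8]]
[[[u1, u3], u4], u2] = [[0, -8], [0, 0]]

[[0, -8], [0, 0]]


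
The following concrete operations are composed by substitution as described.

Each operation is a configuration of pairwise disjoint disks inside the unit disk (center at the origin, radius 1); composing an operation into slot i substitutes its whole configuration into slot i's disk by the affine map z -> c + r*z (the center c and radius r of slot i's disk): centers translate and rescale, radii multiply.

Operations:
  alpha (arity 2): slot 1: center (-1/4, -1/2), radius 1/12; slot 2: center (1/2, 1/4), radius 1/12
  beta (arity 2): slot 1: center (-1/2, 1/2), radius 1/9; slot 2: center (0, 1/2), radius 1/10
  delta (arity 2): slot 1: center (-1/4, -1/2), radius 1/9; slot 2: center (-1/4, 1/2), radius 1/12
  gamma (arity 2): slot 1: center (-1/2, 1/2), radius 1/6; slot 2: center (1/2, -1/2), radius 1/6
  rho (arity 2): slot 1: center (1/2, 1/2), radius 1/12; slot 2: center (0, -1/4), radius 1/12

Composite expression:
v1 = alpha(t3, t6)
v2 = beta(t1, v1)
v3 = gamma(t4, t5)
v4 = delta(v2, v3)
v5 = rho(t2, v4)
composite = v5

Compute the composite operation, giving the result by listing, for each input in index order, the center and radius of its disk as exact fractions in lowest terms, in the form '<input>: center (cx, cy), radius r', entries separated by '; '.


t1: center (-11/432, -31/108), radius 1/972; t2: center (1/2, 1/2), radius 1/12; t3: center (-91/4320, -23/80), radius 1/12960; t4: center (-7/288, -59/288), radius 1/864; t5: center (-5/288, -61/288), radius 1/864; t6: center (-11/540, -413/1440), radius 1/12960

Affine substitution under rho: radii multiply and t-centers shift.
tracing t2 down its 1-map path: center (1/2, 1/2), radius 1/12
tracing t1 down its 3-map path: center (-11/432, -31/108), radius 1/972
tracing t3 down its 4-map path: center (-91/4320, -23/80), radius 1/12960
tracing t6 down its 4-map path: center (-11/540, -413/1440), radius 1/12960
tracing t4 down its 3-map path: center (-7/288, -59/288), radius 1/864
tracing t5 down its 3-map path: center (-5/288, -61/288), radius 1/864


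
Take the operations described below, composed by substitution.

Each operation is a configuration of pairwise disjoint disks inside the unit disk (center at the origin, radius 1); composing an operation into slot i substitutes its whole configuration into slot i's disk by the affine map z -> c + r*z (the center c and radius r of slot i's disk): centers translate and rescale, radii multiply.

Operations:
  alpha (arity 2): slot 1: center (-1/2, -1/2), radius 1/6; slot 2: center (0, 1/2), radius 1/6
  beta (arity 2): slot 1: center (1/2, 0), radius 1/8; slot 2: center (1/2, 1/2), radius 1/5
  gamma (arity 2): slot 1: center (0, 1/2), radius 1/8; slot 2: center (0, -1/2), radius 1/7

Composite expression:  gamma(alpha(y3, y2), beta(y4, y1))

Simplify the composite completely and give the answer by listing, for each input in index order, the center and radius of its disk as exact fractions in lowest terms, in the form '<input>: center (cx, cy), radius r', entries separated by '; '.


y1: center (1/14, -3/7), radius 1/35; y2: center (0, 9/16), radius 1/48; y3: center (-1/16, 7/16), radius 1/48; y4: center (1/14, -1/2), radius 1/56

Affine substitution under gamma: radii multiply and y-centers shift.
input y3: composing its 2 substitution steps yields center (-1/16, 7/16), radius 1/48
input y2: composing its 2 substitution steps yields center (0, 9/16), radius 1/48
input y4: composing its 2 substitution steps yields center (1/14, -1/2), radius 1/56
input y1: composing its 2 substitution steps yields center (1/14, -3/7), radius 1/35


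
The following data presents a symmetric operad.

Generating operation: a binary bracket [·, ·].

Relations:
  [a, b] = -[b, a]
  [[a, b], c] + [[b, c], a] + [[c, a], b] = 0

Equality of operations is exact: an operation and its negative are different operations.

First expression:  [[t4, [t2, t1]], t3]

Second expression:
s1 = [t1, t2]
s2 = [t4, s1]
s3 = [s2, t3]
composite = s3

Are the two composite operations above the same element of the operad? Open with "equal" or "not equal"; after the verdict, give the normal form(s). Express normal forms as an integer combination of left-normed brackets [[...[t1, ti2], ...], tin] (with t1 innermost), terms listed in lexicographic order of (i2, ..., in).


Reducing the first expression gives [[[t1, t2], t4], t3]
Reducing the second expression gives -[[[t1, t2], t4], t3]
The forms do not match — not equal.

not equal: they reduce to [[[t1, t2], t4], t3] and -[[[t1, t2], t4], t3]


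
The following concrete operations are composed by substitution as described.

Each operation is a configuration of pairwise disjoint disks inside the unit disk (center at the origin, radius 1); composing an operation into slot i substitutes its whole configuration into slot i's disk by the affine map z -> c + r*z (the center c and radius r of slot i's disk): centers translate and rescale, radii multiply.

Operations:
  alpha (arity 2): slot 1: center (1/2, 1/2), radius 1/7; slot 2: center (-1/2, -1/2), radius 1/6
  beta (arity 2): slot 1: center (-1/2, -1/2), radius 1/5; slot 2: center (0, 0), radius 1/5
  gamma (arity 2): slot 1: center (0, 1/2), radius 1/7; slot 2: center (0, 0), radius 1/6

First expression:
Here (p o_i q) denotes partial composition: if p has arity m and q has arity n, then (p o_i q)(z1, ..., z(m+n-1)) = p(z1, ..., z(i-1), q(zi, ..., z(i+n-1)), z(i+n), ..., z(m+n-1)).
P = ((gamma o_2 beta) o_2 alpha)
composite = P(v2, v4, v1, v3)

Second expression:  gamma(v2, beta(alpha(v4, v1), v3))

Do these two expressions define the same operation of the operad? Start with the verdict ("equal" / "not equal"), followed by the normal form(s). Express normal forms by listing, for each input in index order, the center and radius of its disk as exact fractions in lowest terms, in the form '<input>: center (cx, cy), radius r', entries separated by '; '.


The first composite normalizes to v1: center (-1/10, -1/10), radius 1/180; v2: center (0, 1/2), radius 1/7; v3: center (0, 0), radius 1/30; v4: center (-1/15, -1/15), radius 1/210
The second composite normalizes to v1: center (-1/10, -1/10), radius 1/180; v2: center (0, 1/2), radius 1/7; v3: center (0, 0), radius 1/30; v4: center (-1/15, -1/15), radius 1/210
Identical normal forms: equal.

equal: each reduces to v1: center (-1/10, -1/10), radius 1/180; v2: center (0, 1/2), radius 1/7; v3: center (0, 0), radius 1/30; v4: center (-1/15, -1/15), radius 1/210


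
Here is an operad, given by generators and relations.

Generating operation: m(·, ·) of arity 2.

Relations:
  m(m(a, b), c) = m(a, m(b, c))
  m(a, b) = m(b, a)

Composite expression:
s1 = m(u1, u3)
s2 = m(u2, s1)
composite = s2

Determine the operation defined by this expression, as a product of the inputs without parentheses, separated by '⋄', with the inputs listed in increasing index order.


Reordering under m is free, so list the u-inputs canonically.
m(u1, u3) reduces to u1 ⋄ u3
m(u2, m(u1, u3)) reduces to u2 ⋄ u1 ⋄ u3
putting the inputs in ascending order: u1 ⋄ u2 ⋄ u3

u1 ⋄ u2 ⋄ u3


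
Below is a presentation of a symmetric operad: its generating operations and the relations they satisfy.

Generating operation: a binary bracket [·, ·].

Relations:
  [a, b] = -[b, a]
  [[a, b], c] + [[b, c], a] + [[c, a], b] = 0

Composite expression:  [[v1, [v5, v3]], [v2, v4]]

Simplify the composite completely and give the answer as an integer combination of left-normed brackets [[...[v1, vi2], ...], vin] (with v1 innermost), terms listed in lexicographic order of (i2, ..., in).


A multilinear Lie element is pinned by v1-initial words (v1 innermost).
Composite bracket: [[v1, [v5, v3]], [v2, v4]]
Each bracket splits as ab - ba, giving 16 signed words (2^4 = 16).
Coefficients come from the v1-initial words:
  sign of v1v3v5v2v4 is -1, so it contributes -[[[[v1, v3], v5], v2], v4]
  sign of v1v3v5v4v2 is +1, so it contributes +[[[[v1, v3], v5], v4], v2]
  sign of v1v5v3v2v4 is +1, so it contributes +[[[[v1, v5], v3], v2], v4]
  sign of v1v5v3v4v2 is -1, so it contributes -[[[[v1, v5], v3], v4], v2]

-[[[[v1, v3], v5], v2], v4] + [[[[v1, v3], v5], v4], v2] + [[[[v1, v5], v3], v2], v4] - [[[[v1, v5], v3], v4], v2]


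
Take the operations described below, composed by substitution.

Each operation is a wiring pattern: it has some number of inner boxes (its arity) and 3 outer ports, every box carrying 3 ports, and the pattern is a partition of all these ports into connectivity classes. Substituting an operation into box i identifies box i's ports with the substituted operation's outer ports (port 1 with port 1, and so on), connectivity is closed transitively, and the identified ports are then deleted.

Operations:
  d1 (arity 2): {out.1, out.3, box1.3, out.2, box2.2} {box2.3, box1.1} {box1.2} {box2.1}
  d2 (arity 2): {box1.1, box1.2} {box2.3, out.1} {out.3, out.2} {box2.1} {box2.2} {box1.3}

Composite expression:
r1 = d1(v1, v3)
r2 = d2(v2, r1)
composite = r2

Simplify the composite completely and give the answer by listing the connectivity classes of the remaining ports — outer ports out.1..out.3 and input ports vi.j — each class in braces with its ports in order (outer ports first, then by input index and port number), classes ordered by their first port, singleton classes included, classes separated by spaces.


Treat the ports identified at d2 as solder joints: merge, then drop.
after d1, the pattern on (v1, v3) reads {out.1, out.2, out.3, v1.3, v3.2} {v1.1, v3.3} {v1.2} {v3.1} (out.j = its outer ports)
after d2, the pattern on (v2, v1, v3) reads {out.1, v1.3, v3.2} {out.2, out.3} {v1.1, v3.3} {v1.2} {v2.1, v2.2} {v2.3} {v3.1} (out.j = its outer ports)

{out.1, v1.3, v3.2} {out.2, out.3} {v1.1, v3.3} {v1.2} {v2.1, v2.2} {v2.3} {v3.1}


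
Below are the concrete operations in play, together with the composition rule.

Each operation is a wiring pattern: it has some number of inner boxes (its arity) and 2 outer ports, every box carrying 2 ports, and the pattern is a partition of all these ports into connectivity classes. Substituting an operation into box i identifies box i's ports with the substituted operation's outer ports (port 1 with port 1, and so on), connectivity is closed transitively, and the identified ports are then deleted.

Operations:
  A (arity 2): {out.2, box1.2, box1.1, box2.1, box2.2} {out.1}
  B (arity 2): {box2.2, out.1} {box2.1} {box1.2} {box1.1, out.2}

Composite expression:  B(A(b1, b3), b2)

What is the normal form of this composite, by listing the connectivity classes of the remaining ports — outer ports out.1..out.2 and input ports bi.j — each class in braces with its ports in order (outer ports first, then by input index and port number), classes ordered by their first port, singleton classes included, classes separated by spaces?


Two ports join when wires chain via B-identified ports.
after A, the pattern on (b1, b3) reads {out.1} {out.2, b1.1, b1.2, b3.1, b3.2} (out.j = its outer ports)
after B, the pattern on (b1, b3, b2) reads {out.1, b2.2} {out.2} {b1.1, b1.2, b3.1, b3.2} {b2.1} (out.j = its outer ports)

{out.1, b2.2} {out.2} {b1.1, b1.2, b3.1, b3.2} {b2.1}


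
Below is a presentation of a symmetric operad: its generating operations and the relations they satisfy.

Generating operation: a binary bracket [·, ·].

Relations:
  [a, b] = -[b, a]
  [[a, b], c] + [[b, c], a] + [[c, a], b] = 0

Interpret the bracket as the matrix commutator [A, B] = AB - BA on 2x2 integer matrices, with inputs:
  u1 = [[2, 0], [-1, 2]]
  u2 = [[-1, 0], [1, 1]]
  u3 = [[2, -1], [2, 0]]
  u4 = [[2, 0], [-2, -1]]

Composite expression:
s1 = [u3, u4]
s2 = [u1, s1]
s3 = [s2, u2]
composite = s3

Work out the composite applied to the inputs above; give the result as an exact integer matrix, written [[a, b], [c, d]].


[[0, 0], [2, 0]]

[u3, u4] = [[2, 3], [10, -2]]
[u1, [u3, u4]] = [[3, 0], [-4, -3]]
[[u1, [u3, u4]], u2] = [[0, 0], [2, 0]]


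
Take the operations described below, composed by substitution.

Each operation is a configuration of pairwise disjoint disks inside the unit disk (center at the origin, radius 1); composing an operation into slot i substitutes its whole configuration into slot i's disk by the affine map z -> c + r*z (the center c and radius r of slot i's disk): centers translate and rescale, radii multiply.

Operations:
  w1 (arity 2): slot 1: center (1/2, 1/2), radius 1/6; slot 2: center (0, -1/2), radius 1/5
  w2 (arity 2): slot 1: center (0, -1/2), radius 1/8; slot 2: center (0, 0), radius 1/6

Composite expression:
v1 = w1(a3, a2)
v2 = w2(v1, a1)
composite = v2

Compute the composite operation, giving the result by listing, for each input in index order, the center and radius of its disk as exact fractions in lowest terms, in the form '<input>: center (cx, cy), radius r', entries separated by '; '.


a1: center (0, 0), radius 1/6; a2: center (0, -9/16), radius 1/40; a3: center (1/16, -7/16), radius 1/48

Each a-disk chains the slot maps above it in w2; radii multiply.
a3: after 2 affine steps, its disk has center (1/16, -7/16), radius 1/48
a2: after 2 affine steps, its disk has center (0, -9/16), radius 1/40
a1: after 1 affine step, its disk has center (0, 0), radius 1/6


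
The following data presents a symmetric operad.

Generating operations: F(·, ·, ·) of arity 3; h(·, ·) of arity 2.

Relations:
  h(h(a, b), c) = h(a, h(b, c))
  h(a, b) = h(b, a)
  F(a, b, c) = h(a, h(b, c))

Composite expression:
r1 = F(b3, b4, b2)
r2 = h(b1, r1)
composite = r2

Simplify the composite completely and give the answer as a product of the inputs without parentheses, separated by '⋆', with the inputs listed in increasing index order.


b1 ⋆ b2 ⋆ b3 ⋆ b4

Key point: h commutes, so take the b-inputs in any fixed order.
F(b3, b4, b2) collapses to b3 ⋆ b4 ⋆ b2
h(b1, F(b3, b4, b2)) collapses to b1 ⋆ b3 ⋆ b4 ⋆ b2
the factors in increasing index order: b1 ⋆ b2 ⋆ b3 ⋆ b4


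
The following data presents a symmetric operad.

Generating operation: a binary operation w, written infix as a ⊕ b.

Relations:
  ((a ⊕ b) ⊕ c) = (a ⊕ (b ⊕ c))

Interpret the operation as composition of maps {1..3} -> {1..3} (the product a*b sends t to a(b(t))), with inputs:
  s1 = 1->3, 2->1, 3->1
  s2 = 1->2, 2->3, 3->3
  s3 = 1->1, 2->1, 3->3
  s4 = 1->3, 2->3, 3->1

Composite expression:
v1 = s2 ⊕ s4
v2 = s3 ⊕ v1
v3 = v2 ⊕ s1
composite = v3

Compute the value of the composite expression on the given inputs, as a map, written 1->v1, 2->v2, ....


1->1, 2->3, 3->3

(s2 ⊕ s4) = 1->3, 2->3, 3->2
(s3 ⊕ (s2 ⊕ s4)) = 1->3, 2->3, 3->1
((s3 ⊕ (s2 ⊕ s4)) ⊕ s1) = 1->1, 2->3, 3->3


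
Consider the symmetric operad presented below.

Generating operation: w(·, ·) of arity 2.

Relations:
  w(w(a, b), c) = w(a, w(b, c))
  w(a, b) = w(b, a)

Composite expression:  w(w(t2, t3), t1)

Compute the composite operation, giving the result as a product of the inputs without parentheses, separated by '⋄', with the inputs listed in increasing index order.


t1 ⋄ t2 ⋄ t3

With w associative and commutative, the t-input set is all that matters.
w(t2, t3) spells out as t2 ⋄ t3
w(w(t2, t3), t1) spells out as t2 ⋄ t3 ⋄ t1
the factors in increasing index order: t1 ⋄ t2 ⋄ t3


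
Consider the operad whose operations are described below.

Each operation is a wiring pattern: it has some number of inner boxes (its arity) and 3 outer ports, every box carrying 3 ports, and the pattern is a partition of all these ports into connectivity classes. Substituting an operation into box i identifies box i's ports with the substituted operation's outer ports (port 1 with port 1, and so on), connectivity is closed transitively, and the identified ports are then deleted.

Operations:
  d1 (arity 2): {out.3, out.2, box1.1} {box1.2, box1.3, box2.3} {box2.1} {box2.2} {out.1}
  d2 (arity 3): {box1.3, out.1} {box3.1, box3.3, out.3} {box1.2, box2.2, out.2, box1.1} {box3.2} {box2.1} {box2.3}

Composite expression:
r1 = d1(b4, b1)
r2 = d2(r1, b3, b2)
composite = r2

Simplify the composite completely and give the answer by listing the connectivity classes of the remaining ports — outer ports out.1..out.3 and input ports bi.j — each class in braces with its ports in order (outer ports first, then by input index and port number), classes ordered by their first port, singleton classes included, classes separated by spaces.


Connectivity passes through glued d2-boundaries; trace each wire chain.
through d1, on inputs (b4, b1): {out.1} {out.2, out.3, b4.1} {b1.1} {b1.2} {b1.3, b4.2, b4.3} (out.j = stage outer ports)
through d2, on inputs (b4, b1, b3, b2): {out.1, out.2, b3.2, b4.1} {out.3, b2.1, b2.3} {b1.1} {b1.2} {b1.3, b4.2, b4.3} {b2.2} {b3.1} {b3.3} (out.j = stage outer ports)

{out.1, out.2, b3.2, b4.1} {out.3, b2.1, b2.3} {b1.1} {b1.2} {b1.3, b4.2, b4.3} {b2.2} {b3.1} {b3.3}


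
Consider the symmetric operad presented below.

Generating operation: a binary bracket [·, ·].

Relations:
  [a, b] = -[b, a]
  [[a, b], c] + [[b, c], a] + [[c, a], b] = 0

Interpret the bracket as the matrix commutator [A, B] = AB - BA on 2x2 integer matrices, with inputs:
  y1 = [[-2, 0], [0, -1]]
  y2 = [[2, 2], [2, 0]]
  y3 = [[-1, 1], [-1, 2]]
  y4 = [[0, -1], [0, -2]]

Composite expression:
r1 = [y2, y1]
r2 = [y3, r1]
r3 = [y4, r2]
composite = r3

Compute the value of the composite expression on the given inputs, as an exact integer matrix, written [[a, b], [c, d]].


[y2, y1] = [[0, 2], [-2, 0]]
[y3, [y2, y1]] = [[0, -6], [-6, 0]]
[y4, [y3, [y2, y1]]] = [[6, -12], [12, -6]]

[[6, -12], [12, -6]]


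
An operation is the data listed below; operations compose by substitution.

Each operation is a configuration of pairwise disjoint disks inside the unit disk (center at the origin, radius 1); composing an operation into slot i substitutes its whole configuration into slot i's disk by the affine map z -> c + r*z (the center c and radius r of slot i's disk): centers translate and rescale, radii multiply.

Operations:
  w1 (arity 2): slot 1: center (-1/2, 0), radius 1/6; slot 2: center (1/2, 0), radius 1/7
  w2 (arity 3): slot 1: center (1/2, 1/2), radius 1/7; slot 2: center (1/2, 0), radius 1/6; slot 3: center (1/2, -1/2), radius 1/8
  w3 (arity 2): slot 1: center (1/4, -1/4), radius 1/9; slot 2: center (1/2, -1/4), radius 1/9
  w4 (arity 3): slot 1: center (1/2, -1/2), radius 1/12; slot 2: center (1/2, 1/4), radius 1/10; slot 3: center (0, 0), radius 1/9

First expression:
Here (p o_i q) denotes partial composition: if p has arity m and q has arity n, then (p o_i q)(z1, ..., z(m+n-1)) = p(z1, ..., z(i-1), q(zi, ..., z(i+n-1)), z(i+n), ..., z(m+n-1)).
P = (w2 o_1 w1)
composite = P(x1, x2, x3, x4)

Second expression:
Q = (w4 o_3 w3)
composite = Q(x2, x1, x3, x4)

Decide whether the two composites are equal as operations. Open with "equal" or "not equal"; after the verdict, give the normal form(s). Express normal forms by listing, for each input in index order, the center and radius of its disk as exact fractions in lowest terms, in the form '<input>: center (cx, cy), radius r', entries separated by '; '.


not equal; the first gives x1: center (3/7, 1/2), radius 1/42; x2: center (4/7, 1/2), radius 1/49; x3: center (1/2, 0), radius 1/6; x4: center (1/2, -1/2), radius 1/8 and the second x1: center (1/2, 1/4), radius 1/10; x2: center (1/2, -1/2), radius 1/12; x3: center (1/36, -1/36), radius 1/81; x4: center (1/18, -1/36), radius 1/81


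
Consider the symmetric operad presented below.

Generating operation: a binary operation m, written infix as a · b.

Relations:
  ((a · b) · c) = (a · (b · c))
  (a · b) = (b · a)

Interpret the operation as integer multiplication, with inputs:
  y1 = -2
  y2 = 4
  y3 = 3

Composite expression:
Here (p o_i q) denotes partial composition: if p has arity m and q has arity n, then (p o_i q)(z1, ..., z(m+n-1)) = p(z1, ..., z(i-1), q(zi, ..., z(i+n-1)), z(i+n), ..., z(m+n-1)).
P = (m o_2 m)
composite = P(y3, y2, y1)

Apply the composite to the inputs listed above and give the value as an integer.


(y2 · y1) = -8
(y3 · (y2 · y1)) = -24

-24


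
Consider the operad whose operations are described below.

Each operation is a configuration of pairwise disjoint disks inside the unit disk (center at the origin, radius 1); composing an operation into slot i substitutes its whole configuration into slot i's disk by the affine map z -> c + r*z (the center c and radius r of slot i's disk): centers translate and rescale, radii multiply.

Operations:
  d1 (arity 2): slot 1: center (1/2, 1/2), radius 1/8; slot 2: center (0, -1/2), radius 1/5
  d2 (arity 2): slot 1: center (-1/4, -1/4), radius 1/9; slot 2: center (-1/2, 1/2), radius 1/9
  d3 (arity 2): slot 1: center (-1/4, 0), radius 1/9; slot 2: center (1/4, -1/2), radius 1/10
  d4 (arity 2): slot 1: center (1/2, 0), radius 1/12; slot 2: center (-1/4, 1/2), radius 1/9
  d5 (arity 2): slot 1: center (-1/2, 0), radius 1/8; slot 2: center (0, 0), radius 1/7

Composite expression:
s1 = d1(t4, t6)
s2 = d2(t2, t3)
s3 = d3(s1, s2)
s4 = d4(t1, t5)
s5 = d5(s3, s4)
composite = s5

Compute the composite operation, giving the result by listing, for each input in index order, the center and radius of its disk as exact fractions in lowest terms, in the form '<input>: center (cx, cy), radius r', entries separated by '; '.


t1: center (1/14, 0), radius 1/84; t2: center (-151/320, -21/320), radius 1/720; t3: center (-19/40, -9/160), radius 1/720; t4: center (-151/288, 1/144), radius 1/576; t5: center (-1/28, 1/14), radius 1/63; t6: center (-17/32, -1/144), radius 1/360

Only the slot chain above each t matters under d5; compose those maps.
t4 passes through 3 substitutions, ending at center (-151/288, 1/144), radius 1/576
t6 passes through 3 substitutions, ending at center (-17/32, -1/144), radius 1/360
t2 passes through 3 substitutions, ending at center (-151/320, -21/320), radius 1/720
t3 passes through 3 substitutions, ending at center (-19/40, -9/160), radius 1/720
t1 passes through 2 substitutions, ending at center (1/14, 0), radius 1/84
t5 passes through 2 substitutions, ending at center (-1/28, 1/14), radius 1/63


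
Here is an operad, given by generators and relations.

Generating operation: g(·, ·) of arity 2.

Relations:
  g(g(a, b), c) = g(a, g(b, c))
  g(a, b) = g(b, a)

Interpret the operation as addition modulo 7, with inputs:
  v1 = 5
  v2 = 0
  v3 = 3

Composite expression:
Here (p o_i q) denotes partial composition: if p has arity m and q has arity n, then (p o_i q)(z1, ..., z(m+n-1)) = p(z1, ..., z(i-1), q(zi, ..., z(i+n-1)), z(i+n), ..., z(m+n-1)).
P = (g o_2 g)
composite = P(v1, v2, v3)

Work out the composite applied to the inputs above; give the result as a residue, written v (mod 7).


1 (mod 7)

g(v2, v3) = 3
g(v1, g(v2, v3)) = 1


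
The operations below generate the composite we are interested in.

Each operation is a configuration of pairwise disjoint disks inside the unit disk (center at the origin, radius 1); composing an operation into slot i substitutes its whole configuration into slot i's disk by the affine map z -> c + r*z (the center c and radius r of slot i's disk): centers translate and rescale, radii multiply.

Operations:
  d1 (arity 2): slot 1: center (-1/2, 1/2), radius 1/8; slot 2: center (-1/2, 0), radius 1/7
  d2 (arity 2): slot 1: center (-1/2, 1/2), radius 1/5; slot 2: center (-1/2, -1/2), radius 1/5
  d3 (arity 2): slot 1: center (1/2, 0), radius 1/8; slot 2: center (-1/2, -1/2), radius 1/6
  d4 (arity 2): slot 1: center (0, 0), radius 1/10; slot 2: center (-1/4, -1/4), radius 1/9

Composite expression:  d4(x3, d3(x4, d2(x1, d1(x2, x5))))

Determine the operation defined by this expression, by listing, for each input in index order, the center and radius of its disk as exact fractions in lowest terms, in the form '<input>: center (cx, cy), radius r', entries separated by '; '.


Follow each x-input down from d4: c' goes to c + r*c', radius to r*r'.
input x3: composing its 1 substitution step yields center (0, 0), radius 1/10
input x4: composing its 2 substitution steps yields center (-7/36, -1/4), radius 1/72
input x1: composing its 3 substitution steps yields center (-17/54, -8/27), radius 1/270
input x2: composing its 4 substitution steps yields center (-19/60, -169/540), radius 1/2160
input x5: composing its 4 substitution steps yields center (-19/60, -17/54), radius 1/1890

x1: center (-17/54, -8/27), radius 1/270; x2: center (-19/60, -169/540), radius 1/2160; x3: center (0, 0), radius 1/10; x4: center (-7/36, -1/4), radius 1/72; x5: center (-19/60, -17/54), radius 1/1890


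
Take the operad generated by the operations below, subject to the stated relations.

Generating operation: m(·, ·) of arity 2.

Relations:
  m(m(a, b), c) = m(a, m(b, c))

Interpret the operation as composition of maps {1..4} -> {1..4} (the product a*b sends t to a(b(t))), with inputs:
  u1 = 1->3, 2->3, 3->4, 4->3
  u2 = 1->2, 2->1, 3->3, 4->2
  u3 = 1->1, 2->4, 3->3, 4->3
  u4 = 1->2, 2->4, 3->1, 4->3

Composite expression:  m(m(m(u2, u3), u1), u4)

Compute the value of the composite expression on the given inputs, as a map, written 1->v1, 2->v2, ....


1->3, 2->3, 3->3, 4->3

m(u2, u3) = 1->2, 2->2, 3->3, 4->3
m(m(u2, u3), u1) = 1->3, 2->3, 3->3, 4->3
m(m(m(u2, u3), u1), u4) = 1->3, 2->3, 3->3, 4->3


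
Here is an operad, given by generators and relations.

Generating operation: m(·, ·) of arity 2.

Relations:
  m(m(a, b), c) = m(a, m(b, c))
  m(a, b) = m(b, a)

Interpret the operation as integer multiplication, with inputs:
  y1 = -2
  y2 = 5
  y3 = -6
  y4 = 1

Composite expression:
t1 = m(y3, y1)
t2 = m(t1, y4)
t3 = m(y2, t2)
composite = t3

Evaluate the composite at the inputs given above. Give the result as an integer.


m(y3, y1) = 12
m(m(y3, y1), y4) = 12
m(y2, m(m(y3, y1), y4)) = 60

60


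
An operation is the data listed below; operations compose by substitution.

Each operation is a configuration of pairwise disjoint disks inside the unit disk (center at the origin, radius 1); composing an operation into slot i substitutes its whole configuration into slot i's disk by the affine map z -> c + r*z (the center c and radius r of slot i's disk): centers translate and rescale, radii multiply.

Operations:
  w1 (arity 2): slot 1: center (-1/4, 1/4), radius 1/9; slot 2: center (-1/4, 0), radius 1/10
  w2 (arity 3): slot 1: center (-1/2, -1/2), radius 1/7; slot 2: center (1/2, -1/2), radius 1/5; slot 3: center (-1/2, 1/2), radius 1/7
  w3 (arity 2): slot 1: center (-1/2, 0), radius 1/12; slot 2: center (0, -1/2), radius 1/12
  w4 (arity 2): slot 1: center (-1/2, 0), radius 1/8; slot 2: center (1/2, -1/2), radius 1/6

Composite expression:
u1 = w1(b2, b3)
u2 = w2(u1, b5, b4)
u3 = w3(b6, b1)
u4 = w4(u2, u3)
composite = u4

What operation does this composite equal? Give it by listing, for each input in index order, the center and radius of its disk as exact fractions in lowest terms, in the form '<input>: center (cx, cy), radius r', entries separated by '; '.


Follow each b-input down from w4: c' goes to c + r*c', radius to r*r'.
input b2: applying the 3 nested substitutions gives center (-127/224, -13/224), radius 1/504
input b3: applying the 3 nested substitutions gives center (-127/224, -1/16), radius 1/560
input b5: applying the 2 nested substitutions gives center (-7/16, -1/16), radius 1/40
input b4: applying the 2 nested substitutions gives center (-9/16, 1/16), radius 1/56
input b6: applying the 2 nested substitutions gives center (5/12, -1/2), radius 1/72
input b1: applying the 2 nested substitutions gives center (1/2, -7/12), radius 1/72

b1: center (1/2, -7/12), radius 1/72; b2: center (-127/224, -13/224), radius 1/504; b3: center (-127/224, -1/16), radius 1/560; b4: center (-9/16, 1/16), radius 1/56; b5: center (-7/16, -1/16), radius 1/40; b6: center (5/12, -1/2), radius 1/72


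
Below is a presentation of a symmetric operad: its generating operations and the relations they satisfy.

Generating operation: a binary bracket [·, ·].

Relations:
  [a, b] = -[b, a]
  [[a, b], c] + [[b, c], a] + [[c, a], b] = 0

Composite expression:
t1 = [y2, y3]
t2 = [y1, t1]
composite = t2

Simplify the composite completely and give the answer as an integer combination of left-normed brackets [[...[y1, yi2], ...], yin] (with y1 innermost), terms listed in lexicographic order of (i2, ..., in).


[[y1, y2], y3] - [[y1, y3], y2]

Antisymmetry and Jacobi reduce to y1-anchored left-normed brackets.
Composite bracket: [y1, [y2, y3]]
Full expansion: 4 signed words from ab - ba (2^2 = 4).
Only words starting with y1 matter:
  y1y2y3 appears with sign +1, giving the term +[[y1, y2], y3]
  y1y3y2 appears with sign -1, giving the term -[[y1, y3], y2]


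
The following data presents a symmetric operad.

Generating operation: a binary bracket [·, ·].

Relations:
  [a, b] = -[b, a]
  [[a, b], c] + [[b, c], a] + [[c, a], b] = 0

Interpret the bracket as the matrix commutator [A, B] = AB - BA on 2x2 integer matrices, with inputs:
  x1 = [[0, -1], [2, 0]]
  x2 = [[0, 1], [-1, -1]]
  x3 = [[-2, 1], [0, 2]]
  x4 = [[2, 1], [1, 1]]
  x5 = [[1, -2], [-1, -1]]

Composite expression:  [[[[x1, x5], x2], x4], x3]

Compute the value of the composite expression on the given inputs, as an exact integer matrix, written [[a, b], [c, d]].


[x1, x5] = [[5, 2], [4, -5]]
[[x1, x5], x2] = [[-6, 8], [14, 6]]
[[[x1, x5], x2], x4] = [[-6, -20], [26, 6]]
[[[[x1, x5], x2], x4], x3] = [[-26, -92], [-104, 26]]

[[-26, -92], [-104, 26]]


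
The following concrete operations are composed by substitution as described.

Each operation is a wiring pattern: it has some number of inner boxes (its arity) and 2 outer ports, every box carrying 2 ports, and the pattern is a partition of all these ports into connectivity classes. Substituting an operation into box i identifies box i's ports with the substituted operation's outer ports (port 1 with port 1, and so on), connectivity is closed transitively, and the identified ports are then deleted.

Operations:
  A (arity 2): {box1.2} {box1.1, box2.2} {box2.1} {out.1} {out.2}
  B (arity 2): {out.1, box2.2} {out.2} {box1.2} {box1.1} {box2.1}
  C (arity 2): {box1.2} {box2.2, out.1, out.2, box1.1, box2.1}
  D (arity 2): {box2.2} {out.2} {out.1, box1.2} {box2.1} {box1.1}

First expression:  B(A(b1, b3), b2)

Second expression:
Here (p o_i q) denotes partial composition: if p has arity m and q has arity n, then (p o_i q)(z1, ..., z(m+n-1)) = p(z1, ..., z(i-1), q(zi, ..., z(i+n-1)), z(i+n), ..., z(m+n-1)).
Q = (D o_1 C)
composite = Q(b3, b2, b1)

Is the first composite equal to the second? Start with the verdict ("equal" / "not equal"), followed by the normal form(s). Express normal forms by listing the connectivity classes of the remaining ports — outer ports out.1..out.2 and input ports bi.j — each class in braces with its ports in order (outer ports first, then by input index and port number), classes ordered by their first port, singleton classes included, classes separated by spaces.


Normal form of the first expression: {out.1, b2.2} {out.2} {b1.1, b3.2} {b1.2} {b2.1} {b3.1}
Normal form of the second expression: {out.1, b2.1, b2.2, b3.1} {out.2} {b1.1} {b1.2} {b3.2}
Distinct normal forms: not equal.

not equal: they reduce to {out.1, b2.2} {out.2} {b1.1, b3.2} {b1.2} {b2.1} {b3.1} and {out.1, b2.1, b2.2, b3.1} {out.2} {b1.1} {b1.2} {b3.2}


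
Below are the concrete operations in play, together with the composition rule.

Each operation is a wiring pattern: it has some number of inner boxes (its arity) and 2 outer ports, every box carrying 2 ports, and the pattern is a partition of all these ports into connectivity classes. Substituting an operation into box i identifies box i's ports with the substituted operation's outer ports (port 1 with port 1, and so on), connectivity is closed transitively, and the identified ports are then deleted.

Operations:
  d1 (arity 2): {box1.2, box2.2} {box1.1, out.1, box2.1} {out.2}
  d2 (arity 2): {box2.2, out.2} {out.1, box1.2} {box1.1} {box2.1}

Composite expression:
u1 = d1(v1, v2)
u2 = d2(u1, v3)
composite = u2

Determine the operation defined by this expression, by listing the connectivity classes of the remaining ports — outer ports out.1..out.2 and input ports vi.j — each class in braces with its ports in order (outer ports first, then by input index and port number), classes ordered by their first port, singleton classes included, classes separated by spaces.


{out.1} {out.2, v3.2} {v1.1, v2.1} {v1.2, v2.2} {v3.1}


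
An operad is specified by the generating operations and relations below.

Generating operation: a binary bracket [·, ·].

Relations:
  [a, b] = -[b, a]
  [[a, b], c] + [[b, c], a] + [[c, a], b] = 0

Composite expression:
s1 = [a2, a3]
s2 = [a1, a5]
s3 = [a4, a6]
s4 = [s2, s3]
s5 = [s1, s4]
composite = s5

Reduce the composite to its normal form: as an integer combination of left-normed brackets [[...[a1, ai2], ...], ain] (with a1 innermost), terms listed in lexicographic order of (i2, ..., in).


-[[[[[a1, a5], a4], a6], a2], a3] + [[[[[a1, a5], a4], a6], a3], a2] + [[[[[a1, a5], a6], a4], a2], a3] - [[[[[a1, a5], a6], a4], a3], a2]
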